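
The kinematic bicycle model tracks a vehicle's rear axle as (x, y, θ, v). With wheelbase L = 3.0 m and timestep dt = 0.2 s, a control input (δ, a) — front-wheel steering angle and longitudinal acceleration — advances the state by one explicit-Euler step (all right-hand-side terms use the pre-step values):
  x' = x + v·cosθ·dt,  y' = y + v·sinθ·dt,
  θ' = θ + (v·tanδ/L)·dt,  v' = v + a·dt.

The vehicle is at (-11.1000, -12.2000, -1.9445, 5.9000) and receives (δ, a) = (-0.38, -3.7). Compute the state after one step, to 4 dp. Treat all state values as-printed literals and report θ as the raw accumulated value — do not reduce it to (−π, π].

x' = -11.1000 + 5.9000·cos(-1.9445)·0.2 = -11.5308
y' = -12.2000 + 5.9000·sin(-1.9445)·0.2 = -13.2986
θ' = -1.9445 + (5.9000/3.0)·tan(-0.38)·0.2 = -2.1016
v' = 5.9000 − 3.7000·0.2 = 5.1600

(-11.5308, -13.2986, -2.1016, 5.1600)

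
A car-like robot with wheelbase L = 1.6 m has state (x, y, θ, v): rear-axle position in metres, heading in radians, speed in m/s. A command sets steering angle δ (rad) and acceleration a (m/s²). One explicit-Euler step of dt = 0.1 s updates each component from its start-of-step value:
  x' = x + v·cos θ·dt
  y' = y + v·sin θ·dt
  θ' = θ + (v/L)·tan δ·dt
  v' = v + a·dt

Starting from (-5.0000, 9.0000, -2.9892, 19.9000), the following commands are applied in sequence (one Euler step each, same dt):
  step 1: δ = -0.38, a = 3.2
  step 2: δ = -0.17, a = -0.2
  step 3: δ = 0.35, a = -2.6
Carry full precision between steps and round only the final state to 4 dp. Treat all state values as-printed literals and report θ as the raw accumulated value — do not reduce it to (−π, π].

(-10.5803, 10.4558, -3.2421, 19.9400)

after step 1 (δ=-0.38, a=3.2): (-6.966937, 8.697911, -3.485970, 20.220000)
after step 2 (δ=-0.17, a=-0.2): (-8.870218, 9.380559, -3.702901, 20.200000)
after step 3 (δ=0.35, a=-2.6): (-10.580268, 10.455793, -3.242052, 19.940000)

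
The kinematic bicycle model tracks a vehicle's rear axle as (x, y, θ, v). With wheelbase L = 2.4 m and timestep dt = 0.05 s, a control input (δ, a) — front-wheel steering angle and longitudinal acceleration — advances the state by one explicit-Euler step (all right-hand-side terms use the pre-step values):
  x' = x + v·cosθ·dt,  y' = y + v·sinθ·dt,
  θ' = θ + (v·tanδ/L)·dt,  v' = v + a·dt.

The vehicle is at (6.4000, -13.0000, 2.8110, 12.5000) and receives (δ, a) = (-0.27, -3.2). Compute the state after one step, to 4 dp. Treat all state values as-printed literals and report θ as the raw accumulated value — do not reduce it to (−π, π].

x' = 6.4000 + 12.5000·cos(2.8110)·0.05 = 5.8088
y' = -13.0000 + 12.5000·sin(2.8110)·0.05 = -12.7971
θ' = 2.8110 + (12.5000/2.4)·tan(-0.27)·0.05 = 2.7389
v' = 12.5000 − 3.2000·0.05 = 12.3400

(5.8088, -12.7971, 2.7389, 12.3400)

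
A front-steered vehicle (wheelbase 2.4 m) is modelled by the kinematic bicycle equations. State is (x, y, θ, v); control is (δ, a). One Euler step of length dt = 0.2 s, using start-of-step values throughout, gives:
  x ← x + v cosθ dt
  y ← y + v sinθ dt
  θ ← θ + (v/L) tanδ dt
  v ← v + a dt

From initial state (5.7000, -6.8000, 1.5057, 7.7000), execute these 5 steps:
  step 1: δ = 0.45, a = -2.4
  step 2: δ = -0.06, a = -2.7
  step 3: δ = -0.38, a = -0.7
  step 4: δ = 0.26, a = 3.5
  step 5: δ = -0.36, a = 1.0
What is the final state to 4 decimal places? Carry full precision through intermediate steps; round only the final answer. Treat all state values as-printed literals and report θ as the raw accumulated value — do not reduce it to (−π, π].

after step 1 (δ=0.45, a=-2.4): (5.800178, -5.263262, 1.815660, 7.220000)
after step 2 (δ=-0.06, a=-2.7): (5.450117, -3.862336, 1.779517, 6.680000)
after step 3 (δ=-0.38, a=-0.7): (5.173286, -2.555331, 1.557177, 6.540000)
after step 4 (δ=0.26, a=3.5): (5.191099, -1.247453, 1.702159, 7.240000)
after step 5 (δ=-0.36, a=1.0): (5.001433, 0.188072, 1.475063, 7.440000)

(5.0014, 0.1881, 1.4751, 7.4400)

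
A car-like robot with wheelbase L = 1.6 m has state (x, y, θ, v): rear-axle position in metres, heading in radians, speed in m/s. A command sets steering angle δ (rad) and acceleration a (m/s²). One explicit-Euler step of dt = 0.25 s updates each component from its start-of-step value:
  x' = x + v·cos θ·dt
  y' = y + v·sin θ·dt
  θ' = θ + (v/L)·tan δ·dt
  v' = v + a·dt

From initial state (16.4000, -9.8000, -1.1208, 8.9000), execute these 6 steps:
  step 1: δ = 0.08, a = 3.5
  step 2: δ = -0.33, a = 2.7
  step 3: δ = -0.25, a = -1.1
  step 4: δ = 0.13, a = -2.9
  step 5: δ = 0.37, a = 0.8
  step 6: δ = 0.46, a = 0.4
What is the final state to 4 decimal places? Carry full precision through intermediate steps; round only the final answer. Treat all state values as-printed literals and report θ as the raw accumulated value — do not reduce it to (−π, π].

(18.3713, -23.3946, -0.4218, 9.7500)

after step 1 (δ=0.08, a=3.5): (17.367791, -11.803498, -1.009312, 9.775000)
after step 2 (δ=-0.33, a=2.7): (18.668949, -13.872049, -1.532465, 10.450000)
after step 3 (δ=-0.25, a=-1.1): (18.769064, -16.482630, -1.949391, 10.175000)
after step 4 (δ=0.13, a=-2.9): (17.828857, -18.846245, -1.741539, 9.450000)
after step 5 (δ=0.37, a=0.8): (17.427435, -21.174391, -1.168835, 9.650000)
after step 6 (δ=0.46, a=0.4): (18.371263, -23.394604, -0.421791, 9.750000)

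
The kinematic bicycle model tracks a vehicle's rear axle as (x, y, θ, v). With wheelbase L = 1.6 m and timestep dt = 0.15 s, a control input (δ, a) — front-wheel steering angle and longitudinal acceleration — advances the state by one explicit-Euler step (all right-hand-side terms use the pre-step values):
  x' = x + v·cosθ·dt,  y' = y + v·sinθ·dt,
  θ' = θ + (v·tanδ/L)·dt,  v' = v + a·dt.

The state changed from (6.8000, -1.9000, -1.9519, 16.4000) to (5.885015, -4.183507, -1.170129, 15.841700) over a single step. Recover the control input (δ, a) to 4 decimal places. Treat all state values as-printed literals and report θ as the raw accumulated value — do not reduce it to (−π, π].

δ = 0.4704, a = -3.7220

a = (v'−v)/dt = (-0.558300)/0.15 = -3.7220
Δθ = θ'−θ = 0.781771;  (v·dt/L) = 16.4000·0.15/1.6 = 1.537500
tan δ = Δθ·L/(v·dt) = 0.508469  →  δ = 0.4704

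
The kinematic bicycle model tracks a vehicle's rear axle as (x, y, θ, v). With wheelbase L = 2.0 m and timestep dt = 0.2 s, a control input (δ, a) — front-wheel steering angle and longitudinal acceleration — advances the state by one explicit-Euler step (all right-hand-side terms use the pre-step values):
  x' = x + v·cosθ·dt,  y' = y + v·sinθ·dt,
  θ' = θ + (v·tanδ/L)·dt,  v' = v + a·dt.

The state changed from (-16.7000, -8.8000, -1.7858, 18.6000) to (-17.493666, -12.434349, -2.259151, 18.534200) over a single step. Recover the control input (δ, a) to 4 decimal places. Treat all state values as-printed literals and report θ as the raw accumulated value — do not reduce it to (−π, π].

a = (v'−v)/dt = (-0.065800)/0.2 = -0.3290
Δθ = θ'−θ = -0.473351;  (v·dt/L) = 18.6000·0.2/2.0 = 1.860000
tan δ = Δθ·L/(v·dt) = -0.254490  →  δ = -0.2492

δ = -0.2492, a = -0.3290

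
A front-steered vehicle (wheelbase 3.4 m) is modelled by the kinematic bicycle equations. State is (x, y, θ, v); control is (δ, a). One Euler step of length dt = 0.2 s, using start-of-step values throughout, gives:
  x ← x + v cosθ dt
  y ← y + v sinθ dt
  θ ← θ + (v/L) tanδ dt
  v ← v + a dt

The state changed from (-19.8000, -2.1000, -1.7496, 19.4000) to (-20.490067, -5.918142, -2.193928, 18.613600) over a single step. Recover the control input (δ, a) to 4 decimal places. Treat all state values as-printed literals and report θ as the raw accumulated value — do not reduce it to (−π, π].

δ = -0.3713, a = -3.9320

a = (v'−v)/dt = (-0.786400)/0.2 = -3.9320
Δθ = θ'−θ = -0.444328;  (v·dt/L) = 19.4000·0.2/3.4 = 1.141176
tan δ = Δθ·L/(v·dt) = -0.389360  →  δ = -0.3713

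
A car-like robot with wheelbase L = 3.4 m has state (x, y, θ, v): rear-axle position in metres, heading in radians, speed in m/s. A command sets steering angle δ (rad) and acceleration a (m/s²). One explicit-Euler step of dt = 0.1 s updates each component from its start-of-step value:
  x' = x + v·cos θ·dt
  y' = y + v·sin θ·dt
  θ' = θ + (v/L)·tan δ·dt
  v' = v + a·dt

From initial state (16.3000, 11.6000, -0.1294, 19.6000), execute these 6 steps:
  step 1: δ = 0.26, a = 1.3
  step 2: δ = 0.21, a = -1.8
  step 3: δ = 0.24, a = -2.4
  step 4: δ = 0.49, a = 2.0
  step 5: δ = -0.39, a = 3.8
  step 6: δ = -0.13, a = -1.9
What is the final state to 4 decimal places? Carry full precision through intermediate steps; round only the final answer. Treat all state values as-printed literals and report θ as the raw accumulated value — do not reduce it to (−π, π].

after step 1 (δ=0.26, a=1.3): (18.243613, 11.347083, 0.023954, 19.730000)
after step 2 (δ=0.21, a=-1.8): (20.216047, 11.394339, 0.147639, 19.550000)
after step 3 (δ=0.24, a=-2.4): (22.149779, 11.681926, 0.288351, 19.310000)
after step 4 (δ=0.49, a=2.0): (24.001056, 12.231047, 0.591284, 19.510000)
after step 5 (δ=-0.39, a=3.8): (25.620826, 13.318589, 0.355411, 19.890000)
after step 6 (δ=-0.13, a=-1.9): (27.485521, 14.010713, 0.278930, 19.700000)

(27.4855, 14.0107, 0.2789, 19.7000)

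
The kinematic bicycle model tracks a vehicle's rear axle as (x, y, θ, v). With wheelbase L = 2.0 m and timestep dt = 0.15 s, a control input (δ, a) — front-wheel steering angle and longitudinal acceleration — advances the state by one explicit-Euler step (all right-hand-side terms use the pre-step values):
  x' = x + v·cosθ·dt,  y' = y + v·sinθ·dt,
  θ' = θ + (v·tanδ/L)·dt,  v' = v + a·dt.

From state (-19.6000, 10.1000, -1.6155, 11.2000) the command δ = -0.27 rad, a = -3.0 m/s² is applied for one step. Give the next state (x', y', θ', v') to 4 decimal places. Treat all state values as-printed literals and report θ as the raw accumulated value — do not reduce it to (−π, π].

(-19.6751, 8.4217, -1.8480, 10.7500)

x' = -19.6000 + 11.2000·cos(-1.6155)·0.15 = -19.6751
y' = 10.1000 + 11.2000·sin(-1.6155)·0.15 = 8.4217
θ' = -1.6155 + (11.2000/2.0)·tan(-0.27)·0.15 = -1.8480
v' = 11.2000 − 3.0000·0.15 = 10.7500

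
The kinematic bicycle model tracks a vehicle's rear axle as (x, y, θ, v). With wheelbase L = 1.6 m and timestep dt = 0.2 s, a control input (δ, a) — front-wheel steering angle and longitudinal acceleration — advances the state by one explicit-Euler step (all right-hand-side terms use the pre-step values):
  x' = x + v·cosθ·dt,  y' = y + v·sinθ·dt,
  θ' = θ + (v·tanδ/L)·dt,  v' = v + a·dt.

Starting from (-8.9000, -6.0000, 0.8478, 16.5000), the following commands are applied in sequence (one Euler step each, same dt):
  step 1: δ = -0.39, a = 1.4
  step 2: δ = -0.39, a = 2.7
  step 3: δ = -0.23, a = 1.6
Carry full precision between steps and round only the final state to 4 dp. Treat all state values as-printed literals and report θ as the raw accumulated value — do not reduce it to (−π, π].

after step 1 (δ=-0.39, a=1.4): (-6.716607, -3.525572, -0.000001, 16.780000)
after step 2 (δ=-0.39, a=2.7): (-3.360607, -3.525575, -0.862188, 17.320000)
after step 3 (δ=-0.23, a=1.6): (-1.106314, -6.155681, -1.369109, 17.640000)

(-1.1063, -6.1557, -1.3691, 17.6400)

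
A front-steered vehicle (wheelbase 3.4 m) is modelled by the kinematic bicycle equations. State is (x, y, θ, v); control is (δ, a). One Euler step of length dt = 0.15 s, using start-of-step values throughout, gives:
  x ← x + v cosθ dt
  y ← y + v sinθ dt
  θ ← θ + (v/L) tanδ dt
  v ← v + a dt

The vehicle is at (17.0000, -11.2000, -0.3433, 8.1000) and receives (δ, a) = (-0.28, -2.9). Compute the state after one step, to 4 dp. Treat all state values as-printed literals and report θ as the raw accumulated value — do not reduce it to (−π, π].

(18.1441, -11.6090, -0.4461, 7.6650)

x' = 17.0000 + 8.1000·cos(-0.3433)·0.15 = 18.1441
y' = -11.2000 + 8.1000·sin(-0.3433)·0.15 = -11.6090
θ' = -0.3433 + (8.1000/3.4)·tan(-0.28)·0.15 = -0.4461
v' = 8.1000 − 2.9000·0.15 = 7.6650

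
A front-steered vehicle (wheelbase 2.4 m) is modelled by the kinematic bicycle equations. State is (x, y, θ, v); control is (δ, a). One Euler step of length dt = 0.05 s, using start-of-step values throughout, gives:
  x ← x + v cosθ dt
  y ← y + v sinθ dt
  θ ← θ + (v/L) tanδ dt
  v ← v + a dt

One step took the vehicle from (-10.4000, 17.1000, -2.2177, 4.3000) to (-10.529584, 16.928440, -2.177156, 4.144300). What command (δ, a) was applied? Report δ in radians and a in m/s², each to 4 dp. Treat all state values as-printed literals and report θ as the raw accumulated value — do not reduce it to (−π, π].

a = (v'−v)/dt = (-0.155700)/0.05 = -3.1140
Δθ = θ'−θ = 0.040544;  (v·dt/L) = 4.3000·0.05/2.4 = 0.089583
tan δ = Δθ·L/(v·dt) = 0.452584  →  δ = 0.4250

δ = 0.4250, a = -3.1140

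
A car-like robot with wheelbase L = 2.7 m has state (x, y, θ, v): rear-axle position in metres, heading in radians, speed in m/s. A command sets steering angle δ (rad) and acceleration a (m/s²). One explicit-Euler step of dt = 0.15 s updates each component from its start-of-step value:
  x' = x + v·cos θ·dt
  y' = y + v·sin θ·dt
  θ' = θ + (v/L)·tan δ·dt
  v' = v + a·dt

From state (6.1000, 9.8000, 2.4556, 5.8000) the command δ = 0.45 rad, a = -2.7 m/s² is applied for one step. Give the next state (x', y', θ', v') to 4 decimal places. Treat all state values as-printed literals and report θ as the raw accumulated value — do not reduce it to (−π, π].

(5.4268, 10.3511, 2.6113, 5.3950)

x' = 6.1000 + 5.8000·cos(2.4556)·0.15 = 5.4268
y' = 9.8000 + 5.8000·sin(2.4556)·0.15 = 10.3511
θ' = 2.4556 + (5.8000/2.7)·tan(0.45)·0.15 = 2.6113
v' = 5.8000 − 2.7000·0.15 = 5.3950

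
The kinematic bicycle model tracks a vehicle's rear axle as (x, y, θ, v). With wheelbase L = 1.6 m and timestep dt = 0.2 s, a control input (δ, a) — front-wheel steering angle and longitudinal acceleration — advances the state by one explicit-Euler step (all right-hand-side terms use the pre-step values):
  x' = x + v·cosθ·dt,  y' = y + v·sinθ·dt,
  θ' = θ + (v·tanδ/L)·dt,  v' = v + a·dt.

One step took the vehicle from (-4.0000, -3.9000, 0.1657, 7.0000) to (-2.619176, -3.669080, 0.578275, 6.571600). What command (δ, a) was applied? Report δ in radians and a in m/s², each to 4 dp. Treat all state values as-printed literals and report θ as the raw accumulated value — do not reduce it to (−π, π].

δ = 0.4406, a = -2.1420

a = (v'−v)/dt = (-0.428400)/0.2 = -2.1420
Δθ = θ'−θ = 0.412575;  (v·dt/L) = 7.0000·0.2/1.6 = 0.875000
tan δ = Δθ·L/(v·dt) = 0.471514  →  δ = 0.4406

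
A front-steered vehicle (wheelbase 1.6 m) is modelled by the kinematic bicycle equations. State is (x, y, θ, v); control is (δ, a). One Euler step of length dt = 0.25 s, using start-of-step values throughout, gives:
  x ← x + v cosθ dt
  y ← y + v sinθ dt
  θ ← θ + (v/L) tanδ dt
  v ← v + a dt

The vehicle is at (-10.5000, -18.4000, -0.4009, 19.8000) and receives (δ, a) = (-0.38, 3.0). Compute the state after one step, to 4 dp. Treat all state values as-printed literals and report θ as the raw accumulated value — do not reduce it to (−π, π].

x' = -10.5000 + 19.8000·cos(-0.4009)·0.25 = -5.9425
y' = -18.4000 + 19.8000·sin(-0.4009)·0.25 = -20.3317
θ' = -0.4009 + (19.8000/1.6)·tan(-0.38)·0.25 = -1.6366
v' = 19.8000 + 3.0000·0.25 = 20.5500

(-5.9425, -20.3317, -1.6366, 20.5500)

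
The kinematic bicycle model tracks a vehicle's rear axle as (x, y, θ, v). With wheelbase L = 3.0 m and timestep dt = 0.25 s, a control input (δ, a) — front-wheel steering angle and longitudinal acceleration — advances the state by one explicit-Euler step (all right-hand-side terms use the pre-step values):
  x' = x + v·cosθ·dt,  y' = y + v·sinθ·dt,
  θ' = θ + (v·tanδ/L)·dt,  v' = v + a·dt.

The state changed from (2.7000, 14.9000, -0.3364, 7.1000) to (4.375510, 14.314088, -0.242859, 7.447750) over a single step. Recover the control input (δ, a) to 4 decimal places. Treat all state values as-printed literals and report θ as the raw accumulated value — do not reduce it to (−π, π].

δ = 0.1568, a = 1.3910

a = (v'−v)/dt = (0.347750)/0.25 = 1.3910
Δθ = θ'−θ = 0.093541;  (v·dt/L) = 7.1000·0.25/3.0 = 0.591667
tan δ = Δθ·L/(v·dt) = 0.158097  →  δ = 0.1568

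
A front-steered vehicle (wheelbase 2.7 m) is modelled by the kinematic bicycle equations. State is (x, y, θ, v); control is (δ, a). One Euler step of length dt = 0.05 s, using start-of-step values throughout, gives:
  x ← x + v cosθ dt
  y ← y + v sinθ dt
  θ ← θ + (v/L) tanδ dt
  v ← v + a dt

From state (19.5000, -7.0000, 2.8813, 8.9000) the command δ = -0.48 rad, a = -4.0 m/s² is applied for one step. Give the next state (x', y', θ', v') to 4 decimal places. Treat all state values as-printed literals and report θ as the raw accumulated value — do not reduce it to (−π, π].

(19.0700, -6.8855, 2.7955, 8.7000)

x' = 19.5000 + 8.9000·cos(2.8813)·0.05 = 19.0700
y' = -7.0000 + 8.9000·sin(2.8813)·0.05 = -6.8855
θ' = 2.8813 + (8.9000/2.7)·tan(-0.48)·0.05 = 2.7955
v' = 8.9000 − 4.0000·0.05 = 8.7000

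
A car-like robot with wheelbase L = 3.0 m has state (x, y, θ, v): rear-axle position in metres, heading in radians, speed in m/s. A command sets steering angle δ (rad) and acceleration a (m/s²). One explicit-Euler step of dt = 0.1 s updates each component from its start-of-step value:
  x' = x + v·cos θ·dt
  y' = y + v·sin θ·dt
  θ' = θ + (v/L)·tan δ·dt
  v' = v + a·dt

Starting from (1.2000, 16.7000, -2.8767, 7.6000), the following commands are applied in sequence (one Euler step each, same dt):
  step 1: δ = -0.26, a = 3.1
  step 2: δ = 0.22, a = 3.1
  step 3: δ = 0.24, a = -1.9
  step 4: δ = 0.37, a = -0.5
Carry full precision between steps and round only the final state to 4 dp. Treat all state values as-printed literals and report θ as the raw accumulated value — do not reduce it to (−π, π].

(-1.8656, 15.8820, -2.7143, 7.9800)

after step 1 (δ=-0.26, a=3.1): (0.466508, 16.501028, -2.944092, 7.910000)
after step 2 (δ=0.22, a=3.1): (-0.309115, 16.345818, -2.885131, 8.220000)
after step 3 (δ=0.24, a=-1.9): (-1.104230, 16.137310, -2.818079, 8.030000)
after step 4 (δ=0.37, a=-0.5): (-1.865574, 15.882037, -2.714261, 7.980000)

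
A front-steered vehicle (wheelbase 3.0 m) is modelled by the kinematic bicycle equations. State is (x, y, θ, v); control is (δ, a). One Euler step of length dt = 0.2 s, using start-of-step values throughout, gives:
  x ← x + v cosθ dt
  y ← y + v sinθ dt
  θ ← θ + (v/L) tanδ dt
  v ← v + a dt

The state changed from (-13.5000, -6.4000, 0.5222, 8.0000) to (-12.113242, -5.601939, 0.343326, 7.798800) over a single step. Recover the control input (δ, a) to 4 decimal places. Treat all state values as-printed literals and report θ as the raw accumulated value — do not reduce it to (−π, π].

a = (v'−v)/dt = (-0.201200)/0.2 = -1.0060
Δθ = θ'−θ = -0.178874;  (v·dt/L) = 8.0000·0.2/3.0 = 0.533333
tan δ = Δθ·L/(v·dt) = -0.335389  →  δ = -0.3236

δ = -0.3236, a = -1.0060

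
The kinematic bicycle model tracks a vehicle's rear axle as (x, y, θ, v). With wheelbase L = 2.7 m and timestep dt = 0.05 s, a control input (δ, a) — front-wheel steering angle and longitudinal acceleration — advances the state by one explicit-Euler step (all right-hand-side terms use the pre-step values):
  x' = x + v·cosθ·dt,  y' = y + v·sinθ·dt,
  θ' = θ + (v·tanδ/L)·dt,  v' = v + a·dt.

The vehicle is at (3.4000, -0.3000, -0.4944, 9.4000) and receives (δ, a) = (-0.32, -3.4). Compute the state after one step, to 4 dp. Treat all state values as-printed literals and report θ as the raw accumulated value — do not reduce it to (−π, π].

(3.8137, -0.5230, -0.5521, 9.2300)

x' = 3.4000 + 9.4000·cos(-0.4944)·0.05 = 3.8137
y' = -0.3000 + 9.4000·sin(-0.4944)·0.05 = -0.5230
θ' = -0.4944 + (9.4000/2.7)·tan(-0.32)·0.05 = -0.5521
v' = 9.4000 − 3.4000·0.05 = 9.2300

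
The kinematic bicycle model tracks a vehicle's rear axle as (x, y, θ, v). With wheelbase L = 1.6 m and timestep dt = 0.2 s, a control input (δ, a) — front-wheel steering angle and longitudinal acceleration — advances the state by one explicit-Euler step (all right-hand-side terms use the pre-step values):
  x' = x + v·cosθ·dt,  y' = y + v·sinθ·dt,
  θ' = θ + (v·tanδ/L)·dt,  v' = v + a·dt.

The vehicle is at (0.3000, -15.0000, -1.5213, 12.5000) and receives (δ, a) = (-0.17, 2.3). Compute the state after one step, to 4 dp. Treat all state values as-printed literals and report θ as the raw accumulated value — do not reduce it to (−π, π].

x' = 0.3000 + 12.5000·cos(-1.5213)·0.2 = 0.4237
y' = -15.0000 + 12.5000·sin(-1.5213)·0.2 = -17.4969
θ' = -1.5213 + (12.5000/1.6)·tan(-0.17)·0.2 = -1.7895
v' = 12.5000 + 2.3000·0.2 = 12.9600

(0.4237, -17.4969, -1.7895, 12.9600)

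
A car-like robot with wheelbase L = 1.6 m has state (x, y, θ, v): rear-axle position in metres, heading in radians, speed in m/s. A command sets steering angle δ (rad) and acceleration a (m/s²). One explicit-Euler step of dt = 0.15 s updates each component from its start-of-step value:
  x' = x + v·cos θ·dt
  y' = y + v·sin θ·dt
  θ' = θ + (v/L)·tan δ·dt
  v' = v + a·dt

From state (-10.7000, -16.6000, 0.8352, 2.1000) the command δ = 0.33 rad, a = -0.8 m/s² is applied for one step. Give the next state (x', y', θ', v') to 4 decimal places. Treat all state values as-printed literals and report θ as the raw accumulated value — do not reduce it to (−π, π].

(-10.4886, -16.3664, 0.9026, 1.9800)

x' = -10.7000 + 2.1000·cos(0.8352)·0.15 = -10.4886
y' = -16.6000 + 2.1000·sin(0.8352)·0.15 = -16.3664
θ' = 0.8352 + (2.1000/1.6)·tan(0.33)·0.15 = 0.9026
v' = 2.1000 − 0.8000·0.15 = 1.9800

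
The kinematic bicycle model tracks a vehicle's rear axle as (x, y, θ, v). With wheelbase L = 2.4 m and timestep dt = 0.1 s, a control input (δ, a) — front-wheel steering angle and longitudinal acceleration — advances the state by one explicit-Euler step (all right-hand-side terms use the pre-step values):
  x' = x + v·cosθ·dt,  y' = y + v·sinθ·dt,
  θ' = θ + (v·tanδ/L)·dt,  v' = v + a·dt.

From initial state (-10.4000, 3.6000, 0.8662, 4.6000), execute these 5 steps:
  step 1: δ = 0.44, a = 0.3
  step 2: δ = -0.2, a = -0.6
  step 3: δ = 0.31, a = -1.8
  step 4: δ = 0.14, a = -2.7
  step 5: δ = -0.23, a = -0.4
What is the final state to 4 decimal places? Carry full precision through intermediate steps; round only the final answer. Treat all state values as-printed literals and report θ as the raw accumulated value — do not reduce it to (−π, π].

(-9.0910, 5.4034, 0.9639, 4.0800)

after step 1 (δ=0.44, a=0.3): (-10.102046, 3.950462, 0.956433, 4.630000)
after step 2 (δ=-0.2, a=-0.6): (-9.835155, 4.328798, 0.917327, 4.570000)
after step 3 (δ=0.31, a=-1.8): (-9.557324, 4.691646, 0.978322, 4.390000)
after step 4 (δ=0.14, a=-2.7): (-9.312180, 5.055824, 1.004099, 4.120000)
after step 5 (δ=-0.23, a=-0.4): (-9.090998, 5.403420, 0.963905, 4.080000)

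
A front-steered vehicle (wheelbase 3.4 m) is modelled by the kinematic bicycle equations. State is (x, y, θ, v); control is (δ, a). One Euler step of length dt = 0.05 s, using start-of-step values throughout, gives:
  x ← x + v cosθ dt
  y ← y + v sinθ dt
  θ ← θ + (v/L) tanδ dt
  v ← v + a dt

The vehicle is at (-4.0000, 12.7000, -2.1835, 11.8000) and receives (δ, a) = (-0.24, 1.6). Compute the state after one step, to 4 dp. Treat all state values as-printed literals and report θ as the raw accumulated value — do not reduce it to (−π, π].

(-4.3393, 12.2173, -2.2260, 11.8800)

x' = -4.0000 + 11.8000·cos(-2.1835)·0.05 = -4.3393
y' = 12.7000 + 11.8000·sin(-2.1835)·0.05 = 12.2173
θ' = -2.1835 + (11.8000/3.4)·tan(-0.24)·0.05 = -2.2260
v' = 11.8000 + 1.6000·0.05 = 11.8800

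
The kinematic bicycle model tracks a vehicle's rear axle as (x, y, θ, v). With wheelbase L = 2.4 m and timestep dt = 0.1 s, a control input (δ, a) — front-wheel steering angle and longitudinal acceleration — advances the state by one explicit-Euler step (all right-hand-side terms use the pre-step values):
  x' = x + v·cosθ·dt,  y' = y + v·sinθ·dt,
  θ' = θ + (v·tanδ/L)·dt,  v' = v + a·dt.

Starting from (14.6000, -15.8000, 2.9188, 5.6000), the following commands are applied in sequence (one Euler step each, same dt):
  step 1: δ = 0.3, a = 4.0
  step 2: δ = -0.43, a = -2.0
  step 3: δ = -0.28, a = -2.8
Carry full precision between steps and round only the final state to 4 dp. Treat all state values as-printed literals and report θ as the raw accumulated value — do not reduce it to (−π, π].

after step 1 (δ=0.3, a=4.0): (14.053841, -15.676266, 2.990978, 6.000000)
after step 2 (δ=-0.43, a=-2.0): (13.460633, -15.586238, 2.876323, 5.800000)
after step 3 (δ=-0.28, a=-2.8): (12.900921, -15.434180, 2.806831, 5.520000)

(12.9009, -15.4342, 2.8068, 5.5200)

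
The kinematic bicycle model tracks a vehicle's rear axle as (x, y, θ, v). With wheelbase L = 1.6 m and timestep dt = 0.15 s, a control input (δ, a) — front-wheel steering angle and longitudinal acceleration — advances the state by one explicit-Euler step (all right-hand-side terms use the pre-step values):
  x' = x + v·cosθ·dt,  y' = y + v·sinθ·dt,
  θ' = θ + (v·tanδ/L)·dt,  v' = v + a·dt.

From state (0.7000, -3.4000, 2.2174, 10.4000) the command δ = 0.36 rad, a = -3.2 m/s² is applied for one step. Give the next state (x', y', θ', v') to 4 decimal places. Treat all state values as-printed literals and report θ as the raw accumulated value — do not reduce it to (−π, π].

x' = 0.7000 + 10.4000·cos(2.2174)·0.15 = -0.2399
y' = -3.4000 + 10.4000·sin(2.2174)·0.15 = -2.1549
θ' = 2.2174 + (10.4000/1.6)·tan(0.36)·0.15 = 2.5844
v' = 10.4000 − 3.2000·0.15 = 9.9200

(-0.2399, -2.1549, 2.5844, 9.9200)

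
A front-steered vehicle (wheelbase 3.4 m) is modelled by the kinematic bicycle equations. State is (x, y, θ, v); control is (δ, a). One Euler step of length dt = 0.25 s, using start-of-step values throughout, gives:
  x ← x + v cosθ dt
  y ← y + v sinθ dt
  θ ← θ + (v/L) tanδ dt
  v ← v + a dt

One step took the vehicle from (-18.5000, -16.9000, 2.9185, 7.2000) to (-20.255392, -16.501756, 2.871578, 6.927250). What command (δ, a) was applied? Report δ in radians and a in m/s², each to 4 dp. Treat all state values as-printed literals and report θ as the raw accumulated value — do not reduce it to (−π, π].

a = (v'−v)/dt = (-0.272750)/0.25 = -1.0910
Δθ = θ'−θ = -0.046922;  (v·dt/L) = 7.2000·0.25/3.4 = 0.529412
tan δ = Δθ·L/(v·dt) = -0.088630  →  δ = -0.0884

δ = -0.0884, a = -1.0910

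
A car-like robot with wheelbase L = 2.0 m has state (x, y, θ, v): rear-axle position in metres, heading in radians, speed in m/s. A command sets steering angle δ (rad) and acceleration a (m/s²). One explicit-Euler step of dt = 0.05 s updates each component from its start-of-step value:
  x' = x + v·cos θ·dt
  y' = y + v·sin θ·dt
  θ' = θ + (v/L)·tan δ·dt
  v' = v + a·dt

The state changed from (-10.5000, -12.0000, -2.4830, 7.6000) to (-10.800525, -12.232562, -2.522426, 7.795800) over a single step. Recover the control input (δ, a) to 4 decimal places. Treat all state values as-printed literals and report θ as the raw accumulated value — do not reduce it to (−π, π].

a = (v'−v)/dt = (0.195800)/0.05 = 3.9160
Δθ = θ'−θ = -0.039426;  (v·dt/L) = 7.6000·0.05/2.0 = 0.190000
tan δ = Δθ·L/(v·dt) = -0.207505  →  δ = -0.2046

δ = -0.2046, a = 3.9160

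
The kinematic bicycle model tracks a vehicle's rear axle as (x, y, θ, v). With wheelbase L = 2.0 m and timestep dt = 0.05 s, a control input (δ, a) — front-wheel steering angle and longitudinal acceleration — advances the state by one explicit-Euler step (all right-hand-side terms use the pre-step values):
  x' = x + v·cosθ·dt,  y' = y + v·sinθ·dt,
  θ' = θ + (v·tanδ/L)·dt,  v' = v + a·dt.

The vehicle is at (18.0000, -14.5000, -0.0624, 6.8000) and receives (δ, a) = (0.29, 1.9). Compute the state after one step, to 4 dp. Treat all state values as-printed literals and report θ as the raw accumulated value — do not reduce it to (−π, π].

(18.3393, -14.5212, -0.0117, 6.8950)

x' = 18.0000 + 6.8000·cos(-0.0624)·0.05 = 18.3393
y' = -14.5000 + 6.8000·sin(-0.0624)·0.05 = -14.5212
θ' = -0.0624 + (6.8000/2.0)·tan(0.29)·0.05 = -0.0117
v' = 6.8000 + 1.9000·0.05 = 6.8950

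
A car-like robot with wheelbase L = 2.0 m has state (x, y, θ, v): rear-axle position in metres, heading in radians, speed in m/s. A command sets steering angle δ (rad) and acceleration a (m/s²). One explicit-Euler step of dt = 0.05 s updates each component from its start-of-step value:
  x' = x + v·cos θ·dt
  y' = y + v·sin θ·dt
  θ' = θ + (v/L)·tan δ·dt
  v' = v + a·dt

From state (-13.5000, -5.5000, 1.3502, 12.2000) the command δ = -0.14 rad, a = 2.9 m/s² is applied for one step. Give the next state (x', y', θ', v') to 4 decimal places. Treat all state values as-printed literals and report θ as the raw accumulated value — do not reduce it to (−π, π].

x' = -13.5000 + 12.2000·cos(1.3502)·0.05 = -13.3665
y' = -5.5000 + 12.2000·sin(1.3502)·0.05 = -4.9048
θ' = 1.3502 + (12.2000/2.0)·tan(-0.14)·0.05 = 1.3072
v' = 12.2000 + 2.9000·0.05 = 12.3450

(-13.3665, -4.9048, 1.3072, 12.3450)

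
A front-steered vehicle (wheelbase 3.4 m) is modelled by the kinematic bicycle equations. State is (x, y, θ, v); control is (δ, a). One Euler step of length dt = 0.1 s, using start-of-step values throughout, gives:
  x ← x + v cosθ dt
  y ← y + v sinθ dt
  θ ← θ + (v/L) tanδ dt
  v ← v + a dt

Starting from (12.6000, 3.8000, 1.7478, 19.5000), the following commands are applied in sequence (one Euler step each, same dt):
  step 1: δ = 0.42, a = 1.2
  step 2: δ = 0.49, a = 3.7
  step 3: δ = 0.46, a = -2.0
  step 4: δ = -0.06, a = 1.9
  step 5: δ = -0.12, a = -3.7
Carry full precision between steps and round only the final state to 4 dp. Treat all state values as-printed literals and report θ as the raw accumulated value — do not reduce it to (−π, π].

(6.7068, 11.0745, 2.4972, 19.6100)

after step 1 (δ=0.42, a=1.2): (12.256642, 5.719533, 2.003922, 19.620000)
after step 2 (δ=0.49, a=3.7): (11.433171, 7.500358, 2.311719, 19.990000)
after step 3 (δ=0.46, a=-2.0): (10.083908, 8.975312, 2.603014, 19.790000)
after step 4 (δ=-0.06, a=1.9): (8.385058, 9.990375, 2.568048, 19.980000)
after step 5 (δ=-0.12, a=-3.7): (6.706773, 11.074515, 2.497190, 19.610000)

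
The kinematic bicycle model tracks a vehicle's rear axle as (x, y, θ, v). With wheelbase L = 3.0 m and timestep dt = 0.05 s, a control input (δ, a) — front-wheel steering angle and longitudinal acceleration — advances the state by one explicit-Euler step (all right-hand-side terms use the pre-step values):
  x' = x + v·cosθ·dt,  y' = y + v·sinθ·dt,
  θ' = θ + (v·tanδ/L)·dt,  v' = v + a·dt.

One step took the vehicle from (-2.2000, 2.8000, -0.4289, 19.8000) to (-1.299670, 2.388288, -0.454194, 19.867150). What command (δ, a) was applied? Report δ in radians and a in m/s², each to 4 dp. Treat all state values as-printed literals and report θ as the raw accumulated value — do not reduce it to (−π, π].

a = (v'−v)/dt = (0.067150)/0.05 = 1.3430
Δθ = θ'−θ = -0.025294;  (v·dt/L) = 19.8000·0.05/3.0 = 0.330000
tan δ = Δθ·L/(v·dt) = -0.076648  →  δ = -0.0765

δ = -0.0765, a = 1.3430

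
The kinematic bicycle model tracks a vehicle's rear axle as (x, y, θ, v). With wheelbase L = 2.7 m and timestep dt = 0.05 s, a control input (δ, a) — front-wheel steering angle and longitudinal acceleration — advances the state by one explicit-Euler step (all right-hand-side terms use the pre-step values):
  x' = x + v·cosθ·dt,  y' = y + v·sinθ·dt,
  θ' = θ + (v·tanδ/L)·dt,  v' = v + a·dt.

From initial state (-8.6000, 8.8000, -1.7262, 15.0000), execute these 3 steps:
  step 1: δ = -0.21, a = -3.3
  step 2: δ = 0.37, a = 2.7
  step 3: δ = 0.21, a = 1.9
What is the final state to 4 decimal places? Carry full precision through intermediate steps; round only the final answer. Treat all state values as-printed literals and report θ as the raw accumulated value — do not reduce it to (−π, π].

after step 1 (δ=-0.21, a=-3.3): (-8.716084, 8.059038, -1.785406, 14.835000)
after step 2 (δ=0.37, a=2.7): (-8.874052, 7.334304, -1.678852, 14.970000)
after step 3 (δ=0.21, a=1.9): (-8.954774, 6.590170, -1.619764, 15.065000)

(-8.9548, 6.5902, -1.6198, 15.0650)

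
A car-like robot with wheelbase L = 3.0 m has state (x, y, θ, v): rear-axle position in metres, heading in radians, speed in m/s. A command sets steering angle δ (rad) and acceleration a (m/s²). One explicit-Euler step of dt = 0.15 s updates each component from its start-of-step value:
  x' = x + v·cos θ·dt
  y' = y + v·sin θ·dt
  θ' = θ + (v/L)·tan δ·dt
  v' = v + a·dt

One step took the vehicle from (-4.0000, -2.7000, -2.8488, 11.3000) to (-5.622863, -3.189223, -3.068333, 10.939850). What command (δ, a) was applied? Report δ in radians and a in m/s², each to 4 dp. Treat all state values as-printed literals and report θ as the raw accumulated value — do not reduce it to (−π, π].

a = (v'−v)/dt = (-0.360150)/0.15 = -2.4010
Δθ = θ'−θ = -0.219533;  (v·dt/L) = 11.3000·0.15/3.0 = 0.565000
tan δ = Δθ·L/(v·dt) = -0.388554  →  δ = -0.3706

δ = -0.3706, a = -2.4010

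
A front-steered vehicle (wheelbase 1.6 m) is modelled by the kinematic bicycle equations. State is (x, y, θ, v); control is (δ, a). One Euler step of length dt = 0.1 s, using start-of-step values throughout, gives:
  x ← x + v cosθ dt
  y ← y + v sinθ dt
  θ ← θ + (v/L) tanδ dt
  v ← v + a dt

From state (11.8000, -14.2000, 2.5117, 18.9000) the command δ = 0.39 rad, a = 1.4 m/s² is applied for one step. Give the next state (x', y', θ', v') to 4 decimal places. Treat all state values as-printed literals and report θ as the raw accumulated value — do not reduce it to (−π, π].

(10.2727, -13.0867, 2.9973, 19.0400)

x' = 11.8000 + 18.9000·cos(2.5117)·0.1 = 10.2727
y' = -14.2000 + 18.9000·sin(2.5117)·0.1 = -13.0867
θ' = 2.5117 + (18.9000/1.6)·tan(0.39)·0.1 = 2.9973
v' = 18.9000 + 1.4000·0.1 = 19.0400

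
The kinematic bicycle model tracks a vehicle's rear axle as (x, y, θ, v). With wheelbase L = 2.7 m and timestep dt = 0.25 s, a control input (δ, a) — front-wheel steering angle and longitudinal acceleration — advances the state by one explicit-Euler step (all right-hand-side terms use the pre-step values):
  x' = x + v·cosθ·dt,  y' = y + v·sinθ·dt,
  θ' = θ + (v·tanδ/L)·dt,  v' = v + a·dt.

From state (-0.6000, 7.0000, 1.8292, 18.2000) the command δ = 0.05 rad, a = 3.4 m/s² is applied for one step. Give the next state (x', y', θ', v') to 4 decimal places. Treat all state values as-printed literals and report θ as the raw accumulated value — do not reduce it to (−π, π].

x' = -0.6000 + 18.2000·cos(1.8292)·0.25 = -1.7627
y' = 7.0000 + 18.2000·sin(1.8292)·0.25 = 11.3989
θ' = 1.8292 + (18.2000/2.7)·tan(0.05)·0.25 = 1.9135
v' = 18.2000 + 3.4000·0.25 = 19.0500

(-1.7627, 11.3989, 1.9135, 19.0500)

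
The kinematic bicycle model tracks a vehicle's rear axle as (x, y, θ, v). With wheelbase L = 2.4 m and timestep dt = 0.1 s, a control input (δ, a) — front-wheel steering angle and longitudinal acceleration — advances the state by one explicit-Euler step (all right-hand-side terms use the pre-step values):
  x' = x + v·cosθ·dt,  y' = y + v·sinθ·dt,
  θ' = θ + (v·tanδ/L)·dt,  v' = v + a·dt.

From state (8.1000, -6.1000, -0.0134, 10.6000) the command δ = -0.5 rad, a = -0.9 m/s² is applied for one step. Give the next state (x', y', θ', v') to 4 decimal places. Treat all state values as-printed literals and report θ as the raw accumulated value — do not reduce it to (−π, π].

(9.1599, -6.1142, -0.2547, 10.5100)

x' = 8.1000 + 10.6000·cos(-0.0134)·0.1 = 9.1599
y' = -6.1000 + 10.6000·sin(-0.0134)·0.1 = -6.1142
θ' = -0.0134 + (10.6000/2.4)·tan(-0.5)·0.1 = -0.2547
v' = 10.6000 − 0.9000·0.1 = 10.5100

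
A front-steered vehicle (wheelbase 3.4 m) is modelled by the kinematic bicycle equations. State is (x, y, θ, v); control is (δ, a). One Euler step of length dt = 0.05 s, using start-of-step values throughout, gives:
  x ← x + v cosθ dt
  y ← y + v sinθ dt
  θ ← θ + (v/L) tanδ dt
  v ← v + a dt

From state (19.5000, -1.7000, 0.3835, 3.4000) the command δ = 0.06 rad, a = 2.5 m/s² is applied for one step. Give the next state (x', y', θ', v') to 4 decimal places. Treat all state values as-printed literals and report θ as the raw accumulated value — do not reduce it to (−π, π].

x' = 19.5000 + 3.4000·cos(0.3835)·0.05 = 19.6577
y' = -1.7000 + 3.4000·sin(0.3835)·0.05 = -1.6364
θ' = 0.3835 + (3.4000/3.4)·tan(0.06)·0.05 = 0.3865
v' = 3.4000 + 2.5000·0.05 = 3.5250

(19.6577, -1.6364, 0.3865, 3.5250)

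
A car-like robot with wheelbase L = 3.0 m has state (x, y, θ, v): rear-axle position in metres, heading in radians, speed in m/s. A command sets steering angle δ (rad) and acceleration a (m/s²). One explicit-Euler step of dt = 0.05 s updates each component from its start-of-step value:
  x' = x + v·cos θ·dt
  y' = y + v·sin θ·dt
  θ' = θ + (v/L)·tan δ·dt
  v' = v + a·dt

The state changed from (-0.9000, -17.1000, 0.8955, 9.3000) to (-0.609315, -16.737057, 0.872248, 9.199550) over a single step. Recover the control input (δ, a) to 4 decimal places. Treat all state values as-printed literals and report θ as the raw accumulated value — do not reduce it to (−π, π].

δ = -0.1489, a = -2.0090

a = (v'−v)/dt = (-0.100450)/0.05 = -2.0090
Δθ = θ'−θ = -0.023252;  (v·dt/L) = 9.3000·0.05/3.0 = 0.155000
tan δ = Δθ·L/(v·dt) = -0.150013  →  δ = -0.1489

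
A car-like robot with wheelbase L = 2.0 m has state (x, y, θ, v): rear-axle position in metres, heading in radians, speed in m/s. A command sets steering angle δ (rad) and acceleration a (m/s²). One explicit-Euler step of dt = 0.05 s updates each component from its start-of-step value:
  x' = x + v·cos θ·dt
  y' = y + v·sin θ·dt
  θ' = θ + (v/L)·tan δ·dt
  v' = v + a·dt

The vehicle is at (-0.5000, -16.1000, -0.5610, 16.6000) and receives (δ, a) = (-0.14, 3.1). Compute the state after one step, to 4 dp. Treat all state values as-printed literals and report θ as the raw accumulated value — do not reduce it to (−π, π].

(0.2028, -16.5416, -0.6195, 16.7550)

x' = -0.5000 + 16.6000·cos(-0.5610)·0.05 = 0.2028
y' = -16.1000 + 16.6000·sin(-0.5610)·0.05 = -16.5416
θ' = -0.5610 + (16.6000/2.0)·tan(-0.14)·0.05 = -0.6195
v' = 16.6000 + 3.1000·0.05 = 16.7550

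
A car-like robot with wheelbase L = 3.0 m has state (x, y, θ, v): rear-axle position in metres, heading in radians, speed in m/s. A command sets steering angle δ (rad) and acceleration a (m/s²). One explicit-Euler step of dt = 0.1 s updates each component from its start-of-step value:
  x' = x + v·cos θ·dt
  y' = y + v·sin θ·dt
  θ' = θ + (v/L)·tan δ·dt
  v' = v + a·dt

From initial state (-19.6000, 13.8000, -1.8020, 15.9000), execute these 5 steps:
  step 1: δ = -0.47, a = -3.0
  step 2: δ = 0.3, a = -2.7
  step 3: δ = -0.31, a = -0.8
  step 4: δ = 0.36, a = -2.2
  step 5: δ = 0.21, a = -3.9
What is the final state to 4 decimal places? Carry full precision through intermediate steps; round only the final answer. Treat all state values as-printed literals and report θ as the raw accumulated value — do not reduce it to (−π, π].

after step 1 (δ=-0.47, a=-3.0): (-19.964347, 12.252308, -2.071222, 15.600000)
after step 2 (δ=0.3, a=-2.7): (-20.712834, 10.883598, -1.910367, 15.330000)
after step 3 (δ=-0.31, a=-0.8): (-21.223449, 9.438135, -2.074054, 15.250000)
after step 4 (δ=0.36, a=-2.2): (-21.958930, 8.102211, -1.882716, 15.030000)
after step 5 (δ=0.21, a=-3.9): (-22.420180, 6.671737, -1.775932, 14.640000)

(-22.4202, 6.6717, -1.7759, 14.6400)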